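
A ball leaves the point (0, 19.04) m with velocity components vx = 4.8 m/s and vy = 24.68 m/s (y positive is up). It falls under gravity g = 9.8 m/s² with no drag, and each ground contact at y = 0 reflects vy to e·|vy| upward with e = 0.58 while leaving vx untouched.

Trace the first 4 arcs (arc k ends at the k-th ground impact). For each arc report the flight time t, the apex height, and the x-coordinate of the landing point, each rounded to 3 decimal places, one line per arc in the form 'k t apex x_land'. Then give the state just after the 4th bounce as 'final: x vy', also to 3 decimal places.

1 5.716 50.117 27.439
2 3.710 16.859 45.246
3 2.152 5.671 55.574
4 1.248 1.908 61.565
final: 61.565 3.547

Arc 1: start y=19.040, vy=24.680 → t=5.716, apex=50.117, x_land=27.439, impact vy=-31.341
  bounce: vy ← 0.58·31.341 = 18.178
Arc 2: start y=0.000, vy=18.178 → t=3.710, apex=16.859, x_land=45.246, impact vy=-18.178
  bounce: vy ← 0.58·18.178 = 10.543
Arc 3: start y=0.000, vy=10.543 → t=2.152, apex=5.671, x_land=55.574, impact vy=-10.543
  bounce: vy ← 0.58·10.543 = 6.115
Arc 4: start y=0.000, vy=6.115 → t=1.248, apex=1.908, x_land=61.565, impact vy=-6.115
  bounce: vy ← 0.58·6.115 = 3.547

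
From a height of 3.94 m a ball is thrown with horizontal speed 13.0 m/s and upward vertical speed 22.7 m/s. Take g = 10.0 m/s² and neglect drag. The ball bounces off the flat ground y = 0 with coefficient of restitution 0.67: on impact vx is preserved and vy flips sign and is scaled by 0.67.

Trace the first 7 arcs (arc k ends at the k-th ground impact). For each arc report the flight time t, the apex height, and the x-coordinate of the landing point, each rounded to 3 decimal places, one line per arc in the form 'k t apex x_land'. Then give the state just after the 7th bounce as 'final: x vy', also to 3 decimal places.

Arc 1: start y=3.940, vy=22.700 → t=4.707, apex=29.704, x_land=61.196, impact vy=-24.374
  bounce: vy ← 0.67·24.374 = 16.331
Arc 2: start y=0.000, vy=16.331 → t=3.266, apex=13.334, x_land=103.656, impact vy=-16.331
  bounce: vy ← 0.67·16.331 = 10.941
Arc 3: start y=0.000, vy=10.941 → t=2.188, apex=5.986, x_land=132.103, impact vy=-10.941
  bounce: vy ← 0.67·10.941 = 7.331
Arc 4: start y=0.000, vy=7.331 → t=1.466, apex=2.687, x_land=151.163, impact vy=-7.331
  bounce: vy ← 0.67·7.331 = 4.912
Arc 5: start y=0.000, vy=4.912 → t=0.982, apex=1.206, x_land=163.934, impact vy=-4.912
  bounce: vy ← 0.67·4.912 = 3.291
Arc 6: start y=0.000, vy=3.291 → t=0.658, apex=0.541, x_land=172.490, impact vy=-3.291
  bounce: vy ← 0.67·3.291 = 2.205
Arc 7: start y=0.000, vy=2.205 → t=0.441, apex=0.243, x_land=178.222, impact vy=-2.205
  bounce: vy ← 0.67·2.205 = 1.477

1 4.707 29.704 61.196
2 3.266 13.334 103.656
3 2.188 5.986 132.103
4 1.466 2.687 151.163
5 0.982 1.206 163.934
6 0.658 0.541 172.490
7 0.441 0.243 178.222
final: 178.222 1.477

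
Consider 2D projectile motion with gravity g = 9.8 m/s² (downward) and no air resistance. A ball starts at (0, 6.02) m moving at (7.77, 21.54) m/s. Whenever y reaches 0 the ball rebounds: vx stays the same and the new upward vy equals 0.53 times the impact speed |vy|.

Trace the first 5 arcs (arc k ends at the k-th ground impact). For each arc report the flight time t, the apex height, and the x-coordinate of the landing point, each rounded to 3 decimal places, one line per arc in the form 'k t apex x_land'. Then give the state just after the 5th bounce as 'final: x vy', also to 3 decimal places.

Arc 1: start y=6.020, vy=21.540 → t=4.660, apex=29.692, x_land=36.205, impact vy=-24.124
  bounce: vy ← 0.53·24.124 = 12.786
Arc 2: start y=0.000, vy=12.786 → t=2.609, apex=8.340, x_land=56.479, impact vy=-12.786
  bounce: vy ← 0.53·12.786 = 6.776
Arc 3: start y=0.000, vy=6.776 → t=1.383, apex=2.343, x_land=67.225, impact vy=-6.776
  bounce: vy ← 0.53·6.776 = 3.591
Arc 4: start y=0.000, vy=3.591 → t=0.733, apex=0.658, x_land=72.920, impact vy=-3.591
  bounce: vy ← 0.53·3.591 = 1.903
Arc 5: start y=0.000, vy=1.903 → t=0.388, apex=0.185, x_land=75.938, impact vy=-1.903
  bounce: vy ← 0.53·1.903 = 1.009

1 4.660 29.692 36.205
2 2.609 8.340 56.479
3 1.383 2.343 67.225
4 0.733 0.658 72.920
5 0.388 0.185 75.938
final: 75.938 1.009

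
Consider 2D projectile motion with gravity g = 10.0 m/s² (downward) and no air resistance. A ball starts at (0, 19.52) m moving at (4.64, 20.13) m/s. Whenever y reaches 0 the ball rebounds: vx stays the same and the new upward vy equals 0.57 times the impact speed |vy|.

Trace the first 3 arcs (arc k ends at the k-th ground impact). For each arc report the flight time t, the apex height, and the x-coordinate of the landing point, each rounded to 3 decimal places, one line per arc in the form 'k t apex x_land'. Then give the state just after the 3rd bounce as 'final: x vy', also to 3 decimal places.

Arc 1: start y=19.520, vy=20.130 → t=4.834, apex=39.781, x_land=22.428, impact vy=-28.207
  bounce: vy ← 0.57·28.207 = 16.078
Arc 2: start y=0.000, vy=16.078 → t=3.216, apex=12.925, x_land=37.348, impact vy=-16.078
  bounce: vy ← 0.57·16.078 = 9.164
Arc 3: start y=0.000, vy=9.164 → t=1.833, apex=4.199, x_land=45.853, impact vy=-9.164
  bounce: vy ← 0.57·9.164 = 5.224

1 4.834 39.781 22.428
2 3.216 12.925 37.348
3 1.833 4.199 45.853
final: 45.853 5.224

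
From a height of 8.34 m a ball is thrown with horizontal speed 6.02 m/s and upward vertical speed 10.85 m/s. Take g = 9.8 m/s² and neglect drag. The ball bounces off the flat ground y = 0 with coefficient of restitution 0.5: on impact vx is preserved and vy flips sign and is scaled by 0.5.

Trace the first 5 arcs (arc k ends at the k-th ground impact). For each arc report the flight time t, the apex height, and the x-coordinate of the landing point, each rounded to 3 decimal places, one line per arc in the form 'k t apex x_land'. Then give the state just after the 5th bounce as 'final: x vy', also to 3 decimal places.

1 2.818 14.346 16.966
2 1.711 3.587 27.266
3 0.856 0.897 32.417
4 0.428 0.224 34.992
5 0.214 0.056 36.280
final: 36.280 0.524

Arc 1: start y=8.340, vy=10.850 → t=2.818, apex=14.346, x_land=16.966, impact vy=-16.769
  bounce: vy ← 0.5·16.769 = 8.384
Arc 2: start y=0.000, vy=8.384 → t=1.711, apex=3.587, x_land=27.266, impact vy=-8.384
  bounce: vy ← 0.5·8.384 = 4.192
Arc 3: start y=0.000, vy=4.192 → t=0.856, apex=0.897, x_land=32.417, impact vy=-4.192
  bounce: vy ← 0.5·4.192 = 2.096
Arc 4: start y=0.000, vy=2.096 → t=0.428, apex=0.224, x_land=34.992, impact vy=-2.096
  bounce: vy ← 0.5·2.096 = 1.048
Arc 5: start y=0.000, vy=1.048 → t=0.214, apex=0.056, x_land=36.280, impact vy=-1.048
  bounce: vy ← 0.5·1.048 = 0.524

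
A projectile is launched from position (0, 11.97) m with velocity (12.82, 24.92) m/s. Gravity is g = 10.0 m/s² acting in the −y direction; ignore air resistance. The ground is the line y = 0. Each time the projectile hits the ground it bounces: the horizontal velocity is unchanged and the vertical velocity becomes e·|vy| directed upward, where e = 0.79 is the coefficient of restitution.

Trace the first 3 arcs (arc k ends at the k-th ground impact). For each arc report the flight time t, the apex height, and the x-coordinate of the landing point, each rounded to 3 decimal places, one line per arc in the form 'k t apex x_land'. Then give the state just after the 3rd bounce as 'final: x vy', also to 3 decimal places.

Arc 1: start y=11.970, vy=24.920 → t=5.425, apex=43.020, x_land=69.552, impact vy=-29.333
  bounce: vy ← 0.79·29.333 = 23.173
Arc 2: start y=0.000, vy=23.173 → t=4.635, apex=26.849, x_land=128.967, impact vy=-23.173
  bounce: vy ← 0.79·23.173 = 18.307
Arc 3: start y=0.000, vy=18.307 → t=3.661, apex=16.756, x_land=175.905, impact vy=-18.307
  bounce: vy ← 0.79·18.307 = 14.462

1 5.425 43.020 69.552
2 4.635 26.849 128.967
3 3.661 16.756 175.905
final: 175.905 14.462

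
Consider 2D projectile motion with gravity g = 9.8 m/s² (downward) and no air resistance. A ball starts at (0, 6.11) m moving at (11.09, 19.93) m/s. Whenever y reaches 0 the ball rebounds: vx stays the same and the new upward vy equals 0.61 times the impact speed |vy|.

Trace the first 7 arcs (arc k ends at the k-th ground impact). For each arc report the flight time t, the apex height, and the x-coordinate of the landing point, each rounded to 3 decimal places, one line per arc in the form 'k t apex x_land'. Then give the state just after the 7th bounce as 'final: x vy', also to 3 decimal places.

1 4.354 26.376 48.283
2 2.830 9.814 79.673
3 1.727 3.652 98.821
4 1.053 1.359 110.502
5 0.642 0.506 117.627
6 0.392 0.188 121.973
7 0.239 0.070 124.624
final: 124.624 0.715

Arc 1: start y=6.110, vy=19.930 → t=4.354, apex=26.376, x_land=48.283, impact vy=-22.737
  bounce: vy ← 0.61·22.737 = 13.869
Arc 2: start y=0.000, vy=13.869 → t=2.830, apex=9.814, x_land=79.673, impact vy=-13.869
  bounce: vy ← 0.61·13.869 = 8.460
Arc 3: start y=0.000, vy=8.460 → t=1.727, apex=3.652, x_land=98.821, impact vy=-8.460
  bounce: vy ← 0.61·8.460 = 5.161
Arc 4: start y=0.000, vy=5.161 → t=1.053, apex=1.359, x_land=110.502, impact vy=-5.161
  bounce: vy ← 0.61·5.161 = 3.148
Arc 5: start y=0.000, vy=3.148 → t=0.642, apex=0.506, x_land=117.627, impact vy=-3.148
  bounce: vy ← 0.61·3.148 = 1.920
Arc 6: start y=0.000, vy=1.920 → t=0.392, apex=0.188, x_land=121.973, impact vy=-1.920
  bounce: vy ← 0.61·1.920 = 1.171
Arc 7: start y=0.000, vy=1.171 → t=0.239, apex=0.070, x_land=124.624, impact vy=-1.171
  bounce: vy ← 0.61·1.171 = 0.715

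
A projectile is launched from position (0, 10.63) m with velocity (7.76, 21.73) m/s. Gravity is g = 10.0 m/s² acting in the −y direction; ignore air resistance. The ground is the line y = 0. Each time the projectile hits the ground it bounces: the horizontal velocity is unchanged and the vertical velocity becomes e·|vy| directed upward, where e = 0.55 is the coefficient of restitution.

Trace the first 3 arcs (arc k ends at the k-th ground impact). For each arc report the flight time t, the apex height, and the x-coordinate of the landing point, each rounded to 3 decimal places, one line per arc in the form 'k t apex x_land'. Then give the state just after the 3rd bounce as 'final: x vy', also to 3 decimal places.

Arc 1: start y=10.630, vy=21.730 → t=4.790, apex=34.240, x_land=37.169, impact vy=-26.169
  bounce: vy ← 0.55·26.169 = 14.393
Arc 2: start y=0.000, vy=14.393 → t=2.879, apex=10.357, x_land=59.507, impact vy=-14.393
  bounce: vy ← 0.55·14.393 = 7.916
Arc 3: start y=0.000, vy=7.916 → t=1.583, apex=3.133, x_land=71.792, impact vy=-7.916
  bounce: vy ← 0.55·7.916 = 4.354

1 4.790 34.240 37.169
2 2.879 10.357 59.507
3 1.583 3.133 71.792
final: 71.792 4.354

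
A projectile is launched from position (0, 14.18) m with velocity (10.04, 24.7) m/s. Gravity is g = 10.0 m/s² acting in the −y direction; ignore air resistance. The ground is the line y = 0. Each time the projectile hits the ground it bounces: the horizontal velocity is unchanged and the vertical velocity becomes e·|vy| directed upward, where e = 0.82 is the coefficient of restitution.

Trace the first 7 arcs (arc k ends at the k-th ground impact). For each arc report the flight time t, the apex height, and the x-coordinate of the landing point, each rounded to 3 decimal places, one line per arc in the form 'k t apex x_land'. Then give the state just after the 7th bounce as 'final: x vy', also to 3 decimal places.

1 5.459 44.684 54.813
2 4.903 30.046 104.036
3 4.020 20.203 144.399
4 3.297 13.584 177.497
5 2.703 9.134 204.637
6 2.217 6.142 226.892
7 1.818 4.130 245.141
final: 245.141 7.452

Arc 1: start y=14.180, vy=24.700 → t=5.459, apex=44.684, x_land=54.813, impact vy=-29.895
  bounce: vy ← 0.82·29.895 = 24.514
Arc 2: start y=0.000, vy=24.514 → t=4.903, apex=30.046, x_land=104.036, impact vy=-24.514
  bounce: vy ← 0.82·24.514 = 20.101
Arc 3: start y=0.000, vy=20.101 → t=4.020, apex=20.203, x_land=144.399, impact vy=-20.101
  bounce: vy ← 0.82·20.101 = 16.483
Arc 4: start y=0.000, vy=16.483 → t=3.297, apex=13.584, x_land=177.497, impact vy=-16.483
  bounce: vy ← 0.82·16.483 = 13.516
Arc 5: start y=0.000, vy=13.516 → t=2.703, apex=9.134, x_land=204.637, impact vy=-13.516
  bounce: vy ← 0.82·13.516 = 11.083
Arc 6: start y=0.000, vy=11.083 → t=2.217, apex=6.142, x_land=226.892, impact vy=-11.083
  bounce: vy ← 0.82·11.083 = 9.088
Arc 7: start y=0.000, vy=9.088 → t=1.818, apex=4.130, x_land=245.141, impact vy=-9.088
  bounce: vy ← 0.82·9.088 = 7.452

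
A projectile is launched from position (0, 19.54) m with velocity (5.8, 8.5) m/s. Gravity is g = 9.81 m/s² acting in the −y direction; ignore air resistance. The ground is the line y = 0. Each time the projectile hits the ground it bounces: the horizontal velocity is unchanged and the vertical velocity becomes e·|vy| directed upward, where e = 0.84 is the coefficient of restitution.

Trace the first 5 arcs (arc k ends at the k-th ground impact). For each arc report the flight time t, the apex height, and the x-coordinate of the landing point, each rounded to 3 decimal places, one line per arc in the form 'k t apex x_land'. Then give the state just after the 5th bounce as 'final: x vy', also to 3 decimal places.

1 3.042 23.222 17.646
2 3.655 16.386 38.847
3 3.071 11.562 56.657
4 2.579 8.158 71.617
5 2.167 5.756 84.183
final: 84.183 8.927

Arc 1: start y=19.540, vy=8.500 → t=3.042, apex=23.222, x_land=17.646, impact vy=-21.345
  bounce: vy ← 0.84·21.345 = 17.930
Arc 2: start y=0.000, vy=17.930 → t=3.655, apex=16.386, x_land=38.847, impact vy=-17.930
  bounce: vy ← 0.84·17.930 = 15.061
Arc 3: start y=0.000, vy=15.061 → t=3.071, apex=11.562, x_land=56.657, impact vy=-15.061
  bounce: vy ← 0.84·15.061 = 12.651
Arc 4: start y=0.000, vy=12.651 → t=2.579, apex=8.158, x_land=71.617, impact vy=-12.651
  bounce: vy ← 0.84·12.651 = 10.627
Arc 5: start y=0.000, vy=10.627 → t=2.167, apex=5.756, x_land=84.183, impact vy=-10.627
  bounce: vy ← 0.84·10.627 = 8.927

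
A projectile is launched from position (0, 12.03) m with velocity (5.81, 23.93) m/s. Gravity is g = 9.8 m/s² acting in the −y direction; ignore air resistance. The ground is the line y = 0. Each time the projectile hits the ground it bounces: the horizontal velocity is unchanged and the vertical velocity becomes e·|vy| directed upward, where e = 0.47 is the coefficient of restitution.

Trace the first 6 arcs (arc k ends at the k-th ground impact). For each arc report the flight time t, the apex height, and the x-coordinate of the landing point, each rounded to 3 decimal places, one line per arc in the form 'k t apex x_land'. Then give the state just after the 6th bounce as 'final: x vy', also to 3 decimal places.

Arc 1: start y=12.030, vy=23.930 → t=5.343, apex=41.247, x_land=31.044, impact vy=-28.433
  bounce: vy ← 0.47·28.433 = 13.363
Arc 2: start y=0.000, vy=13.363 → t=2.727, apex=9.111, x_land=46.889, impact vy=-13.363
  bounce: vy ← 0.47·13.363 = 6.281
Arc 3: start y=0.000, vy=6.281 → t=1.282, apex=2.013, x_land=54.336, impact vy=-6.281
  bounce: vy ← 0.47·6.281 = 2.952
Arc 4: start y=0.000, vy=2.952 → t=0.602, apex=0.445, x_land=57.837, impact vy=-2.952
  bounce: vy ← 0.47·2.952 = 1.387
Arc 5: start y=0.000, vy=1.387 → t=0.283, apex=0.098, x_land=59.482, impact vy=-1.387
  bounce: vy ← 0.47·1.387 = 0.652
Arc 6: start y=0.000, vy=0.652 → t=0.133, apex=0.022, x_land=60.255, impact vy=-0.652
  bounce: vy ← 0.47·0.652 = 0.306

1 5.343 41.247 31.044
2 2.727 9.111 46.889
3 1.282 2.013 54.336
4 0.602 0.445 57.837
5 0.283 0.098 59.482
6 0.133 0.022 60.255
final: 60.255 0.306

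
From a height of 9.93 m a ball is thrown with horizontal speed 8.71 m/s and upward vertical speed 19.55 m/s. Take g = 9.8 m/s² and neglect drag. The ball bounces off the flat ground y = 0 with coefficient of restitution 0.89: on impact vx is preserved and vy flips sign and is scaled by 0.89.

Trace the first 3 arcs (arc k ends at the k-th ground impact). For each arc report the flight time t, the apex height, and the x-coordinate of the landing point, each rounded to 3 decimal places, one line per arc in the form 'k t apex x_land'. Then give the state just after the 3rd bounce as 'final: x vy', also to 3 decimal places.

Arc 1: start y=9.930, vy=19.550 → t=4.446, apex=29.430, x_land=38.722, impact vy=-24.017
  bounce: vy ← 0.89·24.017 = 21.375
Arc 2: start y=0.000, vy=21.375 → t=4.362, apex=23.312, x_land=76.717, impact vy=-21.375
  bounce: vy ← 0.89·21.375 = 19.024
Arc 3: start y=0.000, vy=19.024 → t=3.882, apex=18.465, x_land=110.534, impact vy=-19.024
  bounce: vy ← 0.89·19.024 = 16.931

1 4.446 29.430 38.722
2 4.362 23.312 76.717
3 3.882 18.465 110.534
final: 110.534 16.931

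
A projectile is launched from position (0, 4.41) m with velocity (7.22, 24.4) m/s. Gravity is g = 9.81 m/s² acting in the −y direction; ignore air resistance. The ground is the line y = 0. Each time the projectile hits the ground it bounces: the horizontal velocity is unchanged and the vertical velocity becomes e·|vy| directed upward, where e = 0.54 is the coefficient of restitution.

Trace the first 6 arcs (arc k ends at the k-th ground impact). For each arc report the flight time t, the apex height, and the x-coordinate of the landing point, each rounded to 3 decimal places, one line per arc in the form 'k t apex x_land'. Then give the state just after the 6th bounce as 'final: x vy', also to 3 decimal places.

1 5.149 34.755 37.177
2 2.875 10.134 57.933
3 1.552 2.955 69.141
4 0.838 0.862 75.194
5 0.453 0.251 78.462
6 0.244 0.073 80.227
final: 80.227 0.647

Arc 1: start y=4.410, vy=24.400 → t=5.149, apex=34.755, x_land=37.177, impact vy=-26.113
  bounce: vy ← 0.54·26.113 = 14.101
Arc 2: start y=0.000, vy=14.101 → t=2.875, apex=10.134, x_land=57.933, impact vy=-14.101
  bounce: vy ← 0.54·14.101 = 7.615
Arc 3: start y=0.000, vy=7.615 → t=1.552, apex=2.955, x_land=69.141, impact vy=-7.615
  bounce: vy ← 0.54·7.615 = 4.112
Arc 4: start y=0.000, vy=4.112 → t=0.838, apex=0.862, x_land=75.194, impact vy=-4.112
  bounce: vy ← 0.54·4.112 = 2.220
Arc 5: start y=0.000, vy=2.220 → t=0.453, apex=0.251, x_land=78.462, impact vy=-2.220
  bounce: vy ← 0.54·2.220 = 1.199
Arc 6: start y=0.000, vy=1.199 → t=0.244, apex=0.073, x_land=80.227, impact vy=-1.199
  bounce: vy ← 0.54·1.199 = 0.647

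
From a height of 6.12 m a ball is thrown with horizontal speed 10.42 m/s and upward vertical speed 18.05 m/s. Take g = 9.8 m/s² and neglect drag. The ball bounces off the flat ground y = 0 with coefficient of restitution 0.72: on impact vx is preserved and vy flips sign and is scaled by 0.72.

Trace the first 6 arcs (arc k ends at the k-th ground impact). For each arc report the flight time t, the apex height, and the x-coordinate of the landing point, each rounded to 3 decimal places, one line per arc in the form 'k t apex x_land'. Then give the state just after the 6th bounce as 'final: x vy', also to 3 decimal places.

Arc 1: start y=6.120, vy=18.050 → t=3.996, apex=22.743, x_land=41.641, impact vy=-21.113
  bounce: vy ← 0.72·21.113 = 15.201
Arc 2: start y=0.000, vy=15.201 → t=3.102, apex=11.790, x_land=73.967, impact vy=-15.201
  bounce: vy ← 0.72·15.201 = 10.945
Arc 3: start y=0.000, vy=10.945 → t=2.234, apex=6.112, x_land=97.241, impact vy=-10.945
  bounce: vy ← 0.72·10.945 = 7.880
Arc 4: start y=0.000, vy=7.880 → t=1.608, apex=3.168, x_land=113.999, impact vy=-7.880
  bounce: vy ← 0.72·7.880 = 5.674
Arc 5: start y=0.000, vy=5.674 → t=1.158, apex=1.642, x_land=126.065, impact vy=-5.674
  bounce: vy ← 0.72·5.674 = 4.085
Arc 6: start y=0.000, vy=4.085 → t=0.834, apex=0.851, x_land=134.752, impact vy=-4.085
  bounce: vy ← 0.72·4.085 = 2.941

1 3.996 22.743 41.641
2 3.102 11.790 73.967
3 2.234 6.112 97.241
4 1.608 3.168 113.999
5 1.158 1.642 126.065
6 0.834 0.851 134.752
final: 134.752 2.941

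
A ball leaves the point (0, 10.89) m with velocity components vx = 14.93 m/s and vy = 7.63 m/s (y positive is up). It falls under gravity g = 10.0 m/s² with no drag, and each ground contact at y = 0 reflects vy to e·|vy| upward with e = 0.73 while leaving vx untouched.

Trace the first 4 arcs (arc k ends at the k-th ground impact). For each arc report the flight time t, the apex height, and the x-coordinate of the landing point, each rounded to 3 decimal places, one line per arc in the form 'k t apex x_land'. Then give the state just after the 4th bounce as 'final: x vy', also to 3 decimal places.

Arc 1: start y=10.890, vy=7.630 → t=2.424, apex=13.801, x_land=36.196, impact vy=-16.614
  bounce: vy ← 0.73·16.614 = 12.128
Arc 2: start y=0.000, vy=12.128 → t=2.426, apex=7.354, x_land=72.410, impact vy=-12.128
  bounce: vy ← 0.73·12.128 = 8.853
Arc 3: start y=0.000, vy=8.853 → t=1.771, apex=3.919, x_land=98.847, impact vy=-8.853
  bounce: vy ← 0.73·8.853 = 6.463
Arc 4: start y=0.000, vy=6.463 → t=1.293, apex=2.089, x_land=118.145, impact vy=-6.463
  bounce: vy ← 0.73·6.463 = 4.718

1 2.424 13.801 36.196
2 2.426 7.354 72.410
3 1.771 3.919 98.847
4 1.293 2.089 118.145
final: 118.145 4.718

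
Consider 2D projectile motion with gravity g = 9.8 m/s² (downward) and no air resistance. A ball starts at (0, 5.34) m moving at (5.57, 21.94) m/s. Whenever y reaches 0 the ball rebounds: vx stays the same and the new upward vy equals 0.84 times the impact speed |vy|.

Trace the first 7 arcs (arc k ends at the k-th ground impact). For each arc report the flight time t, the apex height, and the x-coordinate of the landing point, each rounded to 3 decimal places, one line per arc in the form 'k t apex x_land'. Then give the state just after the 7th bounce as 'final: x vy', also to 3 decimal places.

1 4.709 29.899 26.229
2 4.150 21.097 49.344
3 3.486 14.886 68.761
4 2.928 10.504 85.071
5 2.460 7.411 98.772
6 2.066 5.229 110.280
7 1.736 3.690 119.947
final: 119.947 7.144

Arc 1: start y=5.340, vy=21.940 → t=4.709, apex=29.899, x_land=26.229, impact vy=-24.208
  bounce: vy ← 0.84·24.208 = 20.335
Arc 2: start y=0.000, vy=20.335 → t=4.150, apex=21.097, x_land=49.344, impact vy=-20.335
  bounce: vy ← 0.84·20.335 = 17.081
Arc 3: start y=0.000, vy=17.081 → t=3.486, apex=14.886, x_land=68.761, impact vy=-17.081
  bounce: vy ← 0.84·17.081 = 14.348
Arc 4: start y=0.000, vy=14.348 → t=2.928, apex=10.504, x_land=85.071, impact vy=-14.348
  bounce: vy ← 0.84·14.348 = 12.052
Arc 5: start y=0.000, vy=12.052 → t=2.460, apex=7.411, x_land=98.772, impact vy=-12.052
  bounce: vy ← 0.84·12.052 = 10.124
Arc 6: start y=0.000, vy=10.124 → t=2.066, apex=5.229, x_land=110.280, impact vy=-10.124
  bounce: vy ← 0.84·10.124 = 8.504
Arc 7: start y=0.000, vy=8.504 → t=1.736, apex=3.690, x_land=119.947, impact vy=-8.504
  bounce: vy ← 0.84·8.504 = 7.144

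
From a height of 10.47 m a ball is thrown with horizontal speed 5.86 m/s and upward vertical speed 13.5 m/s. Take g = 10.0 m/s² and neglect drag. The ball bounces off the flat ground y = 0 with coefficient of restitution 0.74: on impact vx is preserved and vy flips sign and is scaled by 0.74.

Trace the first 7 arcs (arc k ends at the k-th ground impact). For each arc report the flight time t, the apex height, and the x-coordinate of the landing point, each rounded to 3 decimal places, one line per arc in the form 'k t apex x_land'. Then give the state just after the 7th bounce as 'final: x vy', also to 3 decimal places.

Arc 1: start y=10.470, vy=13.500 → t=3.329, apex=19.583, x_land=19.508, impact vy=-19.790
  bounce: vy ← 0.74·19.790 = 14.645
Arc 2: start y=0.000, vy=14.645 → t=2.929, apex=10.723, x_land=36.672, impact vy=-14.645
  bounce: vy ← 0.74·14.645 = 10.837
Arc 3: start y=0.000, vy=10.837 → t=2.167, apex=5.872, x_land=49.373, impact vy=-10.837
  bounce: vy ← 0.74·10.837 = 8.019
Arc 4: start y=0.000, vy=8.019 → t=1.604, apex=3.216, x_land=58.771, impact vy=-8.019
  bounce: vy ← 0.74·8.019 = 5.934
Arc 5: start y=0.000, vy=5.934 → t=1.187, apex=1.761, x_land=65.727, impact vy=-5.934
  bounce: vy ← 0.74·5.934 = 4.391
Arc 6: start y=0.000, vy=4.391 → t=0.878, apex=0.964, x_land=70.873, impact vy=-4.391
  bounce: vy ← 0.74·4.391 = 3.250
Arc 7: start y=0.000, vy=3.250 → t=0.650, apex=0.528, x_land=74.682, impact vy=-3.250
  bounce: vy ← 0.74·3.250 = 2.405

1 3.329 19.583 19.508
2 2.929 10.723 36.672
3 2.167 5.872 49.373
4 1.604 3.216 58.771
5 1.187 1.761 65.727
6 0.878 0.964 70.873
7 0.650 0.528 74.682
final: 74.682 2.405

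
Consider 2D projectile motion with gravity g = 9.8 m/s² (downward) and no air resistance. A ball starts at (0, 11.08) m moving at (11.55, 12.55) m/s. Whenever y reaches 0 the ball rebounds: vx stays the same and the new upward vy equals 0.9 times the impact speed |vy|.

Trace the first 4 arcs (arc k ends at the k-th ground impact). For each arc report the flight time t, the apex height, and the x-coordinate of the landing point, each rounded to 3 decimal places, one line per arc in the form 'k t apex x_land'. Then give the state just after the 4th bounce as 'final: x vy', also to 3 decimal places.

1 3.256 19.116 37.604
2 3.555 15.484 78.667
3 3.200 12.542 115.624
4 2.880 10.159 148.885
final: 148.885 12.700

Arc 1: start y=11.080, vy=12.550 → t=3.256, apex=19.116, x_land=37.604, impact vy=-19.356
  bounce: vy ← 0.9·19.356 = 17.421
Arc 2: start y=0.000, vy=17.421 → t=3.555, apex=15.484, x_land=78.667, impact vy=-17.421
  bounce: vy ← 0.9·17.421 = 15.679
Arc 3: start y=0.000, vy=15.679 → t=3.200, apex=12.542, x_land=115.624, impact vy=-15.679
  bounce: vy ← 0.9·15.679 = 14.111
Arc 4: start y=0.000, vy=14.111 → t=2.880, apex=10.159, x_land=148.885, impact vy=-14.111
  bounce: vy ← 0.9·14.111 = 12.700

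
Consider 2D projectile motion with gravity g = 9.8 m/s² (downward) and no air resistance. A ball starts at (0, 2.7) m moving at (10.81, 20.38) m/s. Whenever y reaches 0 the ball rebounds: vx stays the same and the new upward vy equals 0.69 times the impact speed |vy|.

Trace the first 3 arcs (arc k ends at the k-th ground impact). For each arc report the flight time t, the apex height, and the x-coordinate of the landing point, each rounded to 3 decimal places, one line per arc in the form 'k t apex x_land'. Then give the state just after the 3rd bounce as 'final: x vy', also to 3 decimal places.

Arc 1: start y=2.700, vy=20.380 → t=4.288, apex=23.891, x_land=46.350, impact vy=-21.639
  bounce: vy ← 0.69·21.639 = 14.931
Arc 2: start y=0.000, vy=14.931 → t=3.047, apex=11.375, x_land=79.290, impact vy=-14.931
  bounce: vy ← 0.69·14.931 = 10.303
Arc 3: start y=0.000, vy=10.303 → t=2.103, apex=5.415, x_land=102.019, impact vy=-10.303
  bounce: vy ← 0.69·10.303 = 7.109

1 4.288 23.891 46.350
2 3.047 11.375 79.290
3 2.103 5.415 102.019
final: 102.019 7.109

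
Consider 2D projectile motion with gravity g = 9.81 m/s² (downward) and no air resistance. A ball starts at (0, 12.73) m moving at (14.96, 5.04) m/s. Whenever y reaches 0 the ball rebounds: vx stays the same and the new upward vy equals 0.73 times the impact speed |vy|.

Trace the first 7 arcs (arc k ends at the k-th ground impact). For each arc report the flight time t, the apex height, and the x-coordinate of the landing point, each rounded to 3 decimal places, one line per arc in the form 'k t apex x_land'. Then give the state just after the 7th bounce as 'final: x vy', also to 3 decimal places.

1 2.205 14.025 32.982
2 2.469 7.474 69.915
3 1.802 3.983 96.876
4 1.316 2.122 116.557
5 0.960 1.131 130.925
6 0.701 0.603 141.413
7 0.512 0.321 149.069
final: 149.069 1.833

Arc 1: start y=12.730, vy=5.040 → t=2.205, apex=14.025, x_land=32.982, impact vy=-16.588
  bounce: vy ← 0.73·16.588 = 12.109
Arc 2: start y=0.000, vy=12.109 → t=2.469, apex=7.474, x_land=69.915, impact vy=-12.109
  bounce: vy ← 0.73·12.109 = 8.840
Arc 3: start y=0.000, vy=8.840 → t=1.802, apex=3.983, x_land=96.876, impact vy=-8.840
  bounce: vy ← 0.73·8.840 = 6.453
Arc 4: start y=0.000, vy=6.453 → t=1.316, apex=2.122, x_land=116.557, impact vy=-6.453
  bounce: vy ← 0.73·6.453 = 4.711
Arc 5: start y=0.000, vy=4.711 → t=0.960, apex=1.131, x_land=130.925, impact vy=-4.711
  bounce: vy ← 0.73·4.711 = 3.439
Arc 6: start y=0.000, vy=3.439 → t=0.701, apex=0.603, x_land=141.413, impact vy=-3.439
  bounce: vy ← 0.73·3.439 = 2.510
Arc 7: start y=0.000, vy=2.510 → t=0.512, apex=0.321, x_land=149.069, impact vy=-2.510
  bounce: vy ← 0.73·2.510 = 1.833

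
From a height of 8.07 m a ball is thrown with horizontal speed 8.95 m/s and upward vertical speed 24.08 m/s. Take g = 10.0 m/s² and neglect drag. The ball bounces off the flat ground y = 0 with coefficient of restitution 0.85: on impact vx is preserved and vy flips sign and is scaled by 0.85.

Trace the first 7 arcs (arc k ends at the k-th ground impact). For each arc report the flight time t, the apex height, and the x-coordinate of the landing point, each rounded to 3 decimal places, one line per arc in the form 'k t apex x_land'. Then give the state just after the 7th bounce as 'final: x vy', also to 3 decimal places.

1 5.131 37.062 45.919
2 4.628 26.778 87.343
3 3.934 19.347 122.553
4 3.344 13.978 152.482
5 2.842 10.099 177.922
6 2.416 7.297 199.546
7 2.054 5.272 217.926
final: 217.926 8.728

Arc 1: start y=8.070, vy=24.080 → t=5.131, apex=37.062, x_land=45.919, impact vy=-27.226
  bounce: vy ← 0.85·27.226 = 23.142
Arc 2: start y=0.000, vy=23.142 → t=4.628, apex=26.778, x_land=87.343, impact vy=-23.142
  bounce: vy ← 0.85·23.142 = 19.671
Arc 3: start y=0.000, vy=19.671 → t=3.934, apex=19.347, x_land=122.553, impact vy=-19.671
  bounce: vy ← 0.85·19.671 = 16.720
Arc 4: start y=0.000, vy=16.720 → t=3.344, apex=13.978, x_land=152.482, impact vy=-16.720
  bounce: vy ← 0.85·16.720 = 14.212
Arc 5: start y=0.000, vy=14.212 → t=2.842, apex=10.099, x_land=177.922, impact vy=-14.212
  bounce: vy ← 0.85·14.212 = 12.080
Arc 6: start y=0.000, vy=12.080 → t=2.416, apex=7.297, x_land=199.546, impact vy=-12.080
  bounce: vy ← 0.85·12.080 = 10.268
Arc 7: start y=0.000, vy=10.268 → t=2.054, apex=5.272, x_land=217.926, impact vy=-10.268
  bounce: vy ← 0.85·10.268 = 8.728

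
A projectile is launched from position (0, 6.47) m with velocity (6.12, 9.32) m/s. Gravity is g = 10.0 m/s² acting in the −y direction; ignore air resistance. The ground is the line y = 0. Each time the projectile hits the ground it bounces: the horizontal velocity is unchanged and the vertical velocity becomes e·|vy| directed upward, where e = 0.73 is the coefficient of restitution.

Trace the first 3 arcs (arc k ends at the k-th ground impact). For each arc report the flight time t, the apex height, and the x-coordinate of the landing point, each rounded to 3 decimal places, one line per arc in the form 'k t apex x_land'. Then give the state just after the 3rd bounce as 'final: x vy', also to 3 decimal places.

Arc 1: start y=6.470, vy=9.320 → t=2.403, apex=10.813, x_land=14.704, impact vy=-14.706
  bounce: vy ← 0.73·14.706 = 10.735
Arc 2: start y=0.000, vy=10.735 → t=2.147, apex=5.762, x_land=27.844, impact vy=-10.735
  bounce: vy ← 0.73·10.735 = 7.837
Arc 3: start y=0.000, vy=7.837 → t=1.567, apex=3.071, x_land=37.436, impact vy=-7.837
  bounce: vy ← 0.73·7.837 = 5.721

1 2.403 10.813 14.704
2 2.147 5.762 27.844
3 1.567 3.071 37.436
final: 37.436 5.721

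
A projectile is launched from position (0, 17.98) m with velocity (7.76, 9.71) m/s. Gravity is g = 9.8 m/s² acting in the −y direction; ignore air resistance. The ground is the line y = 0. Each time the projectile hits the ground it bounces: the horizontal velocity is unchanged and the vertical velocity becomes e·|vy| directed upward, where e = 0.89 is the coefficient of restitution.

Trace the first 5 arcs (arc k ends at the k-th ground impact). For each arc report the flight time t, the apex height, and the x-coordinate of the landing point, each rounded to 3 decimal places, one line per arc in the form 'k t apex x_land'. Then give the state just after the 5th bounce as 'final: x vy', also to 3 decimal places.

1 3.147 22.790 24.424
2 3.839 18.052 54.214
3 3.417 14.299 80.726
4 3.041 11.326 104.322
5 2.706 8.972 125.323
final: 125.323 11.802

Arc 1: start y=17.980, vy=9.710 → t=3.147, apex=22.790, x_land=24.424, impact vy=-21.135
  bounce: vy ← 0.89·21.135 = 18.810
Arc 2: start y=0.000, vy=18.810 → t=3.839, apex=18.052, x_land=54.214, impact vy=-18.810
  bounce: vy ← 0.89·18.810 = 16.741
Arc 3: start y=0.000, vy=16.741 → t=3.417, apex=14.299, x_land=80.726, impact vy=-16.741
  bounce: vy ← 0.89·16.741 = 14.900
Arc 4: start y=0.000, vy=14.900 → t=3.041, apex=11.326, x_land=104.322, impact vy=-14.900
  bounce: vy ← 0.89·14.900 = 13.261
Arc 5: start y=0.000, vy=13.261 → t=2.706, apex=8.972, x_land=125.323, impact vy=-13.261
  bounce: vy ← 0.89·13.261 = 11.802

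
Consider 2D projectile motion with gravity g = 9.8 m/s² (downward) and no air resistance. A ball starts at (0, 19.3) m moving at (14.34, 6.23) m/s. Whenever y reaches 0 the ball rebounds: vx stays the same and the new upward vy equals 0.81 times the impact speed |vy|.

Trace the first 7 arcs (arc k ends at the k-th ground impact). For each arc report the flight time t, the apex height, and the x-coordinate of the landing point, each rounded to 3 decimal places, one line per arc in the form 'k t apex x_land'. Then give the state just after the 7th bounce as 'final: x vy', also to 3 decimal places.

Arc 1: start y=19.300, vy=6.230 → t=2.720, apex=21.280, x_land=39.000, impact vy=-20.423
  bounce: vy ← 0.81·20.423 = 16.543
Arc 2: start y=0.000, vy=16.543 → t=3.376, apex=13.962, x_land=87.412, impact vy=-16.543
  bounce: vy ← 0.81·16.543 = 13.399
Arc 3: start y=0.000, vy=13.399 → t=2.735, apex=9.160, x_land=126.626, impact vy=-13.399
  bounce: vy ← 0.81·13.399 = 10.854
Arc 4: start y=0.000, vy=10.854 → t=2.215, apex=6.010, x_land=158.389, impact vy=-10.854
  bounce: vy ← 0.81·10.854 = 8.791
Arc 5: start y=0.000, vy=8.791 → t=1.794, apex=3.943, x_land=184.118, impact vy=-8.791
  bounce: vy ← 0.81·8.791 = 7.121
Arc 6: start y=0.000, vy=7.121 → t=1.453, apex=2.587, x_land=204.957, impact vy=-7.121
  bounce: vy ← 0.81·7.121 = 5.768
Arc 7: start y=0.000, vy=5.768 → t=1.177, apex=1.697, x_land=221.838, impact vy=-5.768
  bounce: vy ← 0.81·5.768 = 4.672

1 2.720 21.280 39.000
2 3.376 13.962 87.412
3 2.735 9.160 126.626
4 2.215 6.010 158.389
5 1.794 3.943 184.118
6 1.453 2.587 204.957
7 1.177 1.697 221.838
final: 221.838 4.672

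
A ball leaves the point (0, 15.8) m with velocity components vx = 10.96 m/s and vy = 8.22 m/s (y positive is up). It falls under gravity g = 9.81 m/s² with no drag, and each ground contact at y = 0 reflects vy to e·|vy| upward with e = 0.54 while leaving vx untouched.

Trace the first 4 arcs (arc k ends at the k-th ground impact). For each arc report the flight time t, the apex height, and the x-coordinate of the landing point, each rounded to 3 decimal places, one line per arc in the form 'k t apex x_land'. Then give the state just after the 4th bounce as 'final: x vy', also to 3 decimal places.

Arc 1: start y=15.800, vy=8.220 → t=2.819, apex=19.244, x_land=30.892, impact vy=-19.431
  bounce: vy ← 0.54·19.431 = 10.493
Arc 2: start y=0.000, vy=10.493 → t=2.139, apex=5.612, x_land=54.338, impact vy=-10.493
  bounce: vy ← 0.54·10.493 = 5.666
Arc 3: start y=0.000, vy=5.666 → t=1.155, apex=1.636, x_land=66.999, impact vy=-5.666
  bounce: vy ← 0.54·5.666 = 3.060
Arc 4: start y=0.000, vy=3.060 → t=0.624, apex=0.477, x_land=73.835, impact vy=-3.060
  bounce: vy ← 0.54·3.060 = 1.652

1 2.819 19.244 30.892
2 2.139 5.612 54.338
3 1.155 1.636 66.999
4 0.624 0.477 73.835
final: 73.835 1.652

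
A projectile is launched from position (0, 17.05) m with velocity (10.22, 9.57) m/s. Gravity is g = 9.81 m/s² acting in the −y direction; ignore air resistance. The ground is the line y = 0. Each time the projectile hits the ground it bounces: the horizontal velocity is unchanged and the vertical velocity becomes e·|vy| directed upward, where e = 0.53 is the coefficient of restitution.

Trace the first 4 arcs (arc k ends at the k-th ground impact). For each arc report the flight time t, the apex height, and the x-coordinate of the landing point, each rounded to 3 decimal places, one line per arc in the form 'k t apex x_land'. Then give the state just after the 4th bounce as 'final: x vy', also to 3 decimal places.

1 3.080 21.718 31.475
2 2.230 6.101 54.270
3 1.182 1.714 66.352
4 0.627 0.481 72.755
final: 72.755 1.629

Arc 1: start y=17.050, vy=9.570 → t=3.080, apex=21.718, x_land=31.475, impact vy=-20.642
  bounce: vy ← 0.53·20.642 = 10.940
Arc 2: start y=0.000, vy=10.940 → t=2.230, apex=6.101, x_land=54.270, impact vy=-10.940
  bounce: vy ← 0.53·10.940 = 5.798
Arc 3: start y=0.000, vy=5.798 → t=1.182, apex=1.714, x_land=66.352, impact vy=-5.798
  bounce: vy ← 0.53·5.798 = 3.073
Arc 4: start y=0.000, vy=3.073 → t=0.627, apex=0.481, x_land=72.755, impact vy=-3.073
  bounce: vy ← 0.53·3.073 = 1.629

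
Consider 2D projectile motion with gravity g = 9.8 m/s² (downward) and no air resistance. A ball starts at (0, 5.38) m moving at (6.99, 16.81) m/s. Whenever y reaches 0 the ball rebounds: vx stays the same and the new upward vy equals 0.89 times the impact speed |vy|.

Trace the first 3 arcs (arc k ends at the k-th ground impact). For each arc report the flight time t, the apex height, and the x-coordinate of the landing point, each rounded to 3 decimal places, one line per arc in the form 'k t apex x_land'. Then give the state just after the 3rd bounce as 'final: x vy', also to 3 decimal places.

1 3.725 19.797 26.040
2 3.578 15.681 51.049
3 3.184 12.421 73.308
final: 73.308 13.887

Arc 1: start y=5.380, vy=16.810 → t=3.725, apex=19.797, x_land=26.040, impact vy=-19.698
  bounce: vy ← 0.89·19.698 = 17.532
Arc 2: start y=0.000, vy=17.532 → t=3.578, apex=15.681, x_land=51.049, impact vy=-17.532
  bounce: vy ← 0.89·17.532 = 15.603
Arc 3: start y=0.000, vy=15.603 → t=3.184, apex=12.421, x_land=73.308, impact vy=-15.603
  bounce: vy ← 0.89·15.603 = 13.887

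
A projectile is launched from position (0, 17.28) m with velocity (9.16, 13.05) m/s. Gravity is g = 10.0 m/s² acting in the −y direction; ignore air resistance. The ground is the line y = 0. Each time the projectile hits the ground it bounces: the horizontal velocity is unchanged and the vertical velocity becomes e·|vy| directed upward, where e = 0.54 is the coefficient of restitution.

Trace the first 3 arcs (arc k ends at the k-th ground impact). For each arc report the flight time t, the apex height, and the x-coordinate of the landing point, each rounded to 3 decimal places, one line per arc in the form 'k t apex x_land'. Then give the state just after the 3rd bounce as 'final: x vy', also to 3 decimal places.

1 3.576 25.795 32.759
2 2.453 7.522 55.229
3 1.325 2.193 67.363
final: 67.363 3.577

Arc 1: start y=17.280, vy=13.050 → t=3.576, apex=25.795, x_land=32.759, impact vy=-22.713
  bounce: vy ← 0.54·22.713 = 12.265
Arc 2: start y=0.000, vy=12.265 → t=2.453, apex=7.522, x_land=55.229, impact vy=-12.265
  bounce: vy ← 0.54·12.265 = 6.623
Arc 3: start y=0.000, vy=6.623 → t=1.325, apex=2.193, x_land=67.363, impact vy=-6.623
  bounce: vy ← 0.54·6.623 = 3.577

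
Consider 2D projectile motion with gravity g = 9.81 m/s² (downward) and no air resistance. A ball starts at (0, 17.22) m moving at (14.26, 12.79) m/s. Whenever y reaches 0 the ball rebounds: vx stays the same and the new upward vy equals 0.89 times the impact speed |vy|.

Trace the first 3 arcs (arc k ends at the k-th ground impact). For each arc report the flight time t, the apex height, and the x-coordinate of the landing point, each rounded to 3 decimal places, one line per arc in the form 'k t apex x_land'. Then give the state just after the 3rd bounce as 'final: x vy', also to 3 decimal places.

Arc 1: start y=17.220, vy=12.790 → t=3.586, apex=25.558, x_land=51.142, impact vy=-22.393
  bounce: vy ← 0.89·22.393 = 19.930
Arc 2: start y=0.000, vy=19.930 → t=4.063, apex=20.244, x_land=109.083, impact vy=-19.930
  bounce: vy ← 0.89·19.930 = 17.737
Arc 3: start y=0.000, vy=17.737 → t=3.616, apex=16.035, x_land=160.650, impact vy=-17.737
  bounce: vy ← 0.89·17.737 = 15.786

1 3.586 25.558 51.142
2 4.063 20.244 109.083
3 3.616 16.035 160.650
final: 160.650 15.786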